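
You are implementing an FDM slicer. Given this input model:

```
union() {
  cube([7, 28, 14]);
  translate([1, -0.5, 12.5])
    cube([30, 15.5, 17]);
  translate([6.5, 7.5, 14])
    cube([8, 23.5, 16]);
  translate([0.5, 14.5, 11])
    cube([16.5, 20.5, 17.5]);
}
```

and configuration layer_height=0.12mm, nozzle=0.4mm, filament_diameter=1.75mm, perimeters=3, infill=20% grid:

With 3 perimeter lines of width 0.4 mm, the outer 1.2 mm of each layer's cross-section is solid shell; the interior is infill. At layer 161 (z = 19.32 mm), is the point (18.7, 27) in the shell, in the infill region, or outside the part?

outside

At z = 19.32 mm: the cube does not reach this height (z outside [0, 14]); the cube at (1, -0.5) (footprint 30×15.5) is included at this height; the 8×23.5 cube at (6.5, 7.5) contributes its full rectangle; the 16.5×20.5 cube at (0.5, 14.5) contributes its full rectangle; Merging all regions: the regions partially overlap (shared area 196.00 mm²), so overlapping operands fuse into one piece — 1 connected region. Overall, the cross-section is a single solid region. The nearest boundary edge runs (17.00, 35.00)→(17.00, 15.00); distance from the point to it = 1.70 mm. The point is not inside any of the regions above, so it lies outside the cross-section (1.70 mm from the nearest boundary).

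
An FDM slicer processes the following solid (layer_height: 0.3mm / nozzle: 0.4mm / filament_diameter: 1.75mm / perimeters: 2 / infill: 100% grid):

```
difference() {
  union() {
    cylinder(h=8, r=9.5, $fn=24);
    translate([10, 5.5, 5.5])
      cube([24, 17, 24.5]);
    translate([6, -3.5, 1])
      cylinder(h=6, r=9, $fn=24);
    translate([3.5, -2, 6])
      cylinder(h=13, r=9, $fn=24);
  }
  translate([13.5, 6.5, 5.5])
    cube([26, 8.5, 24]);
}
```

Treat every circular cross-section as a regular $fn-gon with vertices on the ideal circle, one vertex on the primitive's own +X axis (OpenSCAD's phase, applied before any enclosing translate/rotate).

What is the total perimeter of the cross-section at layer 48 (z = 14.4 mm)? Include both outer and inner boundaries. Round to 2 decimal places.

179.39 mm

At z = 14.4 mm: the cylinder does not reach this height (z outside [0, 8]); the cube at (10, 5.5) is present — its section is the full 24×17 rectangle (perimeter 82.00 mm); the cylinder at (6, -3.5) is absent (z outside [1, 7]); the r=9 cylinder at (3.5, -2) gives a regular 24-gon of circumradius 9 (constant along its height) (perimeter = 2·24·9.000·sin(180°/24) = 56.39 mm); Taking the union: the 2 present regions are separate (no shared area or edge), so areas and boundary lengths simply add and each stays a separate island — boundary = 138.39 mm; the cube at (13.5, 6.5) is present — its section is the full 26×8.5 rectangle (perimeter 69.00 mm); Taking the first minus the rest: starting from the result so far, the 26×8.5 cube at (13.5, 6.5) partially overlaps it — only the 174.25 mm² overlap (of its 221.00 mm²) is removed, clipping the outline — boundary = 179.39 mm. Overall, the cross-section has 2 separate islands. Total boundary length (outer) = 179.39 mm.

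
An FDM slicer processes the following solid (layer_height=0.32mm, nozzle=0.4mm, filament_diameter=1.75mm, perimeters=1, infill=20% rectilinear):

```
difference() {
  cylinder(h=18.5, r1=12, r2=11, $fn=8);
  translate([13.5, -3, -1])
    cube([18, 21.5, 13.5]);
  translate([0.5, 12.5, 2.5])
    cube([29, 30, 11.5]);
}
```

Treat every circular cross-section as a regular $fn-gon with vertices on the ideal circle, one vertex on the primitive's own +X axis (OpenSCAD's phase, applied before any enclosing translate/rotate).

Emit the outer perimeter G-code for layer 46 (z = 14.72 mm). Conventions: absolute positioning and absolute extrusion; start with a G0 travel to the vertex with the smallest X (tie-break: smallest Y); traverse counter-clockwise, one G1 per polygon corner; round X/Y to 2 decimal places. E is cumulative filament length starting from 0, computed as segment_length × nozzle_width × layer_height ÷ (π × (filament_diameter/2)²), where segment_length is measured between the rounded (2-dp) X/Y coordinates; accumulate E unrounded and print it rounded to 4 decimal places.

G0 X-11.20 Y0.00 Z14.72
G1 X-7.92 Y-7.92 E0.4562
G1 X0.00 Y-11.20 E0.9124
G1 X7.92 Y-7.92 E1.3686
G1 X11.20 Y0.00 E1.8247
G1 X7.92 Y7.92 E2.2809
G1 X0.00 Y11.20 E2.7371
G1 X-7.92 Y7.92 E3.1933
G1 X-11.20 Y0.00 E3.6495

At z = 14.72 mm: the cone: at t=0.796 of its height the radius interpolates to r₁+(r₂−r₁)t = 11.204, giving a regular 8-gon of that circumradius; the cube at (13.5, -3) is absent (z outside [-1, 12.5]); the cube at (0.5, 12.5) is not intersected at this z (z outside [2.5, 14]); Subtracting the remaining from the first: none of the subtracted shapes is present at this height, so the cone is unchanged — 1 connected region. The outline is a single polygon with 8 vertices. Extrusion per mm of travel: 0.4 × 0.32 / (π × 0.875²) = 0.053216. Accumulating E over each segment gives final E = 3.6495.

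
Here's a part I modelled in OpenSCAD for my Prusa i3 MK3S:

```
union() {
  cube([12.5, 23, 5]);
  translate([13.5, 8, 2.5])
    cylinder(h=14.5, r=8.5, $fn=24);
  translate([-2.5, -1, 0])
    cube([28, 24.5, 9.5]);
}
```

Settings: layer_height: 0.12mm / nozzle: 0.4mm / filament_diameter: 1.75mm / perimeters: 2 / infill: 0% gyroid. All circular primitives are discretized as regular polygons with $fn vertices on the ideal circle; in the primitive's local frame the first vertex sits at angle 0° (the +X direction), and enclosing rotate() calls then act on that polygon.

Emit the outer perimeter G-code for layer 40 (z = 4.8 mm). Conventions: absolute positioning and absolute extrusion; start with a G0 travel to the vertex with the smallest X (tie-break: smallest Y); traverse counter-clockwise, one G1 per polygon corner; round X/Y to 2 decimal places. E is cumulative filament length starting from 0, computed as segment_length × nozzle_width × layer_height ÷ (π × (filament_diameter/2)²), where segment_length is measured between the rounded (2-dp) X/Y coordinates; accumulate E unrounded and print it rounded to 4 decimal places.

G0 X-2.50 Y-1.00 Z4.80
G1 X25.50 Y-1.00 E0.5588
G1 X25.50 Y23.50 E1.0477
G1 X-2.50 Y23.50 E1.6065
G1 X-2.50 Y-1.00 E2.0954

At z = 4.8 mm: the cube (footprint 12.5×23) is included at this height; the cylinder at (13.5, 8): section is a regular 24-gon, circumradius r=8.5; the cube at (-2.5, -1) (footprint 28×24.5) is included at this height; Combining (union): the regions partially overlap (shared area 511.90 mm²), so overlapping operands fuse into one piece — 1 connected region. The outline is a single polygon with 4 vertices. Extrusion per mm of travel: 0.4 × 0.12 / (π × 0.875²) = 0.019956. Accumulating E over each segment gives final E = 2.0954.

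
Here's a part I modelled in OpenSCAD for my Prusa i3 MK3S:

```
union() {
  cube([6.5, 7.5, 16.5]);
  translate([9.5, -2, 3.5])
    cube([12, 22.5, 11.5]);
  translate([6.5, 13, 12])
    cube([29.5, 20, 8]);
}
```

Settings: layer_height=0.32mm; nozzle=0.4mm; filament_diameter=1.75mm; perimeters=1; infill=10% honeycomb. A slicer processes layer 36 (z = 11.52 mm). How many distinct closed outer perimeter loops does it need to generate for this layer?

2

At z = 11.52 mm: the cube is present — its section is the full 6.5×7.5 rectangle; the 12×22.5 cube at (9.5, -2) contributes its full rectangle; the cube at (6.5, 13) does not reach this height (z outside [12, 20]); Taking the union: the 2 present regions are separate (no shared area or edge), so areas and boundary lengths simply add and each stays a separate island — 2 connected regions. The result has 2 disconnected regions.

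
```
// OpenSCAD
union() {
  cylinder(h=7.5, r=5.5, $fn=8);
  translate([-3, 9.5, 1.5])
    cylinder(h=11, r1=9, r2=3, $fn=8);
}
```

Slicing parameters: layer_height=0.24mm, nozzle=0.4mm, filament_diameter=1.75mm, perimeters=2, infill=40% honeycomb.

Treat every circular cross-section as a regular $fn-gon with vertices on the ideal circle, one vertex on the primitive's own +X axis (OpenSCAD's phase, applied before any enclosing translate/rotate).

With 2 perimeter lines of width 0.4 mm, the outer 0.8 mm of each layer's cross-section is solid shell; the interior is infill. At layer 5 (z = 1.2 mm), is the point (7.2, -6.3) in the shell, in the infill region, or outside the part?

outside

At z = 1.2 mm: the r=5.5 cylinder gives a regular 8-gon of circumradius 5.5 (constant along its height); the cone at (-3, 9.5) is absent (z outside [1.5, 12.5]); Merging all regions: only the r=5.5 cylinder is present, so the union is just that shape — 1 connected region. Overall, the cross-section is a single solid region. The nearest boundary edge runs (-0.00, -5.50)→(3.89, -3.89); distance from the point to it = 4.10 mm. The point is not inside any of the regions above, so it lies outside the cross-section (4.10 mm from the nearest boundary).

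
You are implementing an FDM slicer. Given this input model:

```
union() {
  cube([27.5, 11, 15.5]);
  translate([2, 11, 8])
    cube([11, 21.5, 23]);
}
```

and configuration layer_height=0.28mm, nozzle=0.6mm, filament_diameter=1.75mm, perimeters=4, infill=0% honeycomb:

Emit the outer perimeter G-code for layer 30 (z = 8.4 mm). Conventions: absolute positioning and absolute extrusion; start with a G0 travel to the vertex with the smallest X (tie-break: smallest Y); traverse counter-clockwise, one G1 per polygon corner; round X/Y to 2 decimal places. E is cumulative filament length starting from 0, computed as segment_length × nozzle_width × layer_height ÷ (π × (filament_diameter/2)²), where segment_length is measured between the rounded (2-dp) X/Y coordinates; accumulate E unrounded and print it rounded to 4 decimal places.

G0 X0.00 Y0.00 Z8.40
G1 X27.50 Y0.00 E1.9208
G1 X27.50 Y11.00 E2.6891
G1 X13.00 Y11.00 E3.7019
G1 X13.00 Y32.50 E5.2035
G1 X2.00 Y32.50 E5.9719
G1 X2.00 Y11.00 E7.4736
G1 X0.00 Y11.00 E7.6132
G1 X0.00 Y0.00 E8.3816

At z = 8.4 mm: the cube is present — its section is the full 27.5×11 rectangle; the 11×21.5 cube at (2, 11) contributes its full rectangle; Merging all regions: the 2 present regions share edge segments without overlapping in area, so areas simply add but the touching pieces fuse into one outline (the shared edge portions become interior and drop out of the boundary) — 1 connected region. The outline is a single polygon with 8 vertices. Extrusion per mm of travel: 0.6 × 0.28 / (π × 0.875²) = 0.069846. Accumulating E over each segment gives final E = 8.3816.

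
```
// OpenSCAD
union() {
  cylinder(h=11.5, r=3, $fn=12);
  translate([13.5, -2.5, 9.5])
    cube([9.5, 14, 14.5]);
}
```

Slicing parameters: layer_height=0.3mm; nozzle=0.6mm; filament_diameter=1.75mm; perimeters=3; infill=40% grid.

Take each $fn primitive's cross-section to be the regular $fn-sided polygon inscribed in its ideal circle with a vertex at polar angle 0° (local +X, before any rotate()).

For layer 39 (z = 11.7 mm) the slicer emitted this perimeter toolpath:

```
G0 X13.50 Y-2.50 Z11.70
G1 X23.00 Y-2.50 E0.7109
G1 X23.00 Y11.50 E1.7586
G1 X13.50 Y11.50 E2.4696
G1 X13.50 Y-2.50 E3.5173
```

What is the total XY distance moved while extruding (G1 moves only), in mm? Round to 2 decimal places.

47.00 mm

Sum the Euclidean lengths of each G1 segment: total = 47.00 mm.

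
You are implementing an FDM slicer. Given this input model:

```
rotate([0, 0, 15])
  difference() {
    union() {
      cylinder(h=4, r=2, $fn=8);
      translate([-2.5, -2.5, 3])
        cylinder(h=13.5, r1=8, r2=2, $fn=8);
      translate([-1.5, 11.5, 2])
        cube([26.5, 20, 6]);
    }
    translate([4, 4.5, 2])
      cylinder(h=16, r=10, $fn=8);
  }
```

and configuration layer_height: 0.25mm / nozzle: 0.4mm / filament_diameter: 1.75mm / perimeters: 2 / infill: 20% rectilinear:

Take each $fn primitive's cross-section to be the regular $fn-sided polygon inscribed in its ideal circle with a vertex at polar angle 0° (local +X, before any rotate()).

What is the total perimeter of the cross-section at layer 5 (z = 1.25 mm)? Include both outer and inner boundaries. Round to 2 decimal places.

12.25 mm

At z = 1.25 mm: the cylinder: section is a regular 8-gon, circumradius r=2 (perimeter = 2·8·2.000·sin(180°/8) = 12.25 mm); the cone at (-2.5, -2.5) does not reach this height (z outside [3, 16.5]); the cube at (-1.5, 11.5) is not intersected at this z (z outside [2, 8]); Combining (union): only the r=2 cylinder is present, so the union is just that shape — boundary = 12.25 mm; the cylinder at (4, 4.5) does not reach this height (z outside [2, 18]); Subtracting the remaining from the first: none of the subtracted shapes is present at this height, so that combined region is unchanged — boundary = 12.25 mm; (rotated 15° about Z; rotation is an isometry so areas/perimeters/island counts are preserved). Overall, the cross-section is a single solid region. Total boundary length (outer) = 12.25 mm.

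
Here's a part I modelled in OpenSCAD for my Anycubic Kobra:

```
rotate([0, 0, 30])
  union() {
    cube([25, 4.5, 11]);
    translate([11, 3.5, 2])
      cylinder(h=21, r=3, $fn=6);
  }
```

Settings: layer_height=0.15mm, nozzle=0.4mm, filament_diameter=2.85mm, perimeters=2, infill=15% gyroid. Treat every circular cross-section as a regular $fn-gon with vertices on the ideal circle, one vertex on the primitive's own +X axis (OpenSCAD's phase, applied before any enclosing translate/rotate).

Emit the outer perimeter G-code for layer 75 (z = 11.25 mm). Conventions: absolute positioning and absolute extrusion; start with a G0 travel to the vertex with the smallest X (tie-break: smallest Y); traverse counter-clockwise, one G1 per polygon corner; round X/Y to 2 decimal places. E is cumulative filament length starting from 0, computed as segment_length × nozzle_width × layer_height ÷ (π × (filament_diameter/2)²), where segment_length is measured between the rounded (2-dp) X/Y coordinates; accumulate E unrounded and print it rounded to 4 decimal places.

G0 X5.18 Y7.03 Z11.25
G1 X7.78 Y5.53 E0.0282
G1 X10.37 Y7.03 E0.0564
G1 X10.37 Y10.03 E0.0846
G1 X7.78 Y11.53 E0.1127
G1 X5.18 Y10.03 E0.1410
G1 X5.18 Y7.03 E0.1692

At z = 11.25 mm: the cube is not intersected at this z (z outside [0, 11]); the cylinder at (11, 3.5): section is a regular 6-gon, circumradius r=3; Combining (union): only the r=3 cylinder at (11, 3.5) is present, so the union is just that shape — 1 connected region; (rotated 30° about Z; rotation is an isometry so areas/perimeters/island counts are preserved). The outline is a single polygon with 6 vertices. Extrusion per mm of travel: 0.4 × 0.15 / (π × 1.425²) = 0.009405. Accumulating E over each segment gives final E = 0.1692.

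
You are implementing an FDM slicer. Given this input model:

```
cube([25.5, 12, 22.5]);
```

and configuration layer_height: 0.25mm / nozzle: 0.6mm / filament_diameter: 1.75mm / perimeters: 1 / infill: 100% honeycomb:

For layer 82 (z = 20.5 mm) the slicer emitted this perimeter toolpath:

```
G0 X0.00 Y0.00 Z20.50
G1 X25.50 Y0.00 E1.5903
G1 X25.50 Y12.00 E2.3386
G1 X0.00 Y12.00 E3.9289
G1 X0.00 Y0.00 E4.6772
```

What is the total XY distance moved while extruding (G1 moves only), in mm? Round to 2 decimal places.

Sum the Euclidean lengths of each G1 segment: total = 75.00 mm.

75.00 mm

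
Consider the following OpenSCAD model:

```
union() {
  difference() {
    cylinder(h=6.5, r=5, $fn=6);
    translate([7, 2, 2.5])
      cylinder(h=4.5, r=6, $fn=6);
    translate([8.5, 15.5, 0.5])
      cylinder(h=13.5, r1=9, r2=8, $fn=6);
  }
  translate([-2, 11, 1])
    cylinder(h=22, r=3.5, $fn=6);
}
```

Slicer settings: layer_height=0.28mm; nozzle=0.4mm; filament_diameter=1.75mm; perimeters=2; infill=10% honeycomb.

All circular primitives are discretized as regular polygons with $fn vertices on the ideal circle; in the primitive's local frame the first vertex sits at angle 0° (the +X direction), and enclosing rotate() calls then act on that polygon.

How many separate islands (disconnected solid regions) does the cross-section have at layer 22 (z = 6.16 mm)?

At z = 6.16 mm: the cylinder: section is a regular 6-gon, circumradius r=5; the r=6 cylinder at (7, 2) gives a regular 6-gon of circumradius 6 (constant along its height); the cone at (8.5, 15.5) (r1=9→r2=8) has section circumradius 8.581 here — a regular 6-gon; Taking the first minus the rest: starting from the r=5 cylinder, the r=6 cylinder at (7, 2) partially overlaps it — only the 12.69 mm² overlap (of its 93.53 mm²) is removed, clipping the outline; the cone at (8.5, 15.5) misses the remaining region (no effect) — 1 connected region; the r=3.5 cylinder at (-2, 11) gives a regular 6-gon of circumradius 3.5 (constant along its height); Merging all regions: the 2 present regions are separate (no shared area or edge), so areas and boundary lengths simply add and each stays a separate island — 2 connected regions. Overall, the cross-section has 2 separate islands. Island count = 2.

2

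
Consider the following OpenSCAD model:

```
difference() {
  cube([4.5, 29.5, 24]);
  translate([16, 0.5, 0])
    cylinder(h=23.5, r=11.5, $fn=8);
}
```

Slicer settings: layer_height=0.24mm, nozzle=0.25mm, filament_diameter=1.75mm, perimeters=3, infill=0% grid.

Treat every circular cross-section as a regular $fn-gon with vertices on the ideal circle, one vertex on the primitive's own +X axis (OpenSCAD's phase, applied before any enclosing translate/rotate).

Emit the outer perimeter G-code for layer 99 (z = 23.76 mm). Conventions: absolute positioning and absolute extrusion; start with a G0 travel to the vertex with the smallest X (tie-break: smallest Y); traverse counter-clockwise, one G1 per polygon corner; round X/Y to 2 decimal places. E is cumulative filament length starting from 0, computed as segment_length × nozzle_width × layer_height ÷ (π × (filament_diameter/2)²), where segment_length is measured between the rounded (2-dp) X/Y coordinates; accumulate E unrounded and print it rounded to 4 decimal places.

At z = 23.76 mm: the cube is present — its section is the full 4.5×29.5 rectangle; the cylinder at (16, 0.5) is absent (z outside [0, 23.5]); Taking the first minus the rest: none of the subtracted shapes is present at this height, so the 4.5×29.5 cube is unchanged — 1 connected region. The outline is a single polygon with 4 vertices. Extrusion per mm of travel: 0.25 × 0.24 / (π × 0.875²) = 0.024945. Accumulating E over each segment gives final E = 1.6963.

G0 X0.00 Y0.00 Z23.76
G1 X4.50 Y0.00 E0.1123
G1 X4.50 Y29.50 E0.8481
G1 X0.00 Y29.50 E0.9604
G1 X0.00 Y0.00 E1.6963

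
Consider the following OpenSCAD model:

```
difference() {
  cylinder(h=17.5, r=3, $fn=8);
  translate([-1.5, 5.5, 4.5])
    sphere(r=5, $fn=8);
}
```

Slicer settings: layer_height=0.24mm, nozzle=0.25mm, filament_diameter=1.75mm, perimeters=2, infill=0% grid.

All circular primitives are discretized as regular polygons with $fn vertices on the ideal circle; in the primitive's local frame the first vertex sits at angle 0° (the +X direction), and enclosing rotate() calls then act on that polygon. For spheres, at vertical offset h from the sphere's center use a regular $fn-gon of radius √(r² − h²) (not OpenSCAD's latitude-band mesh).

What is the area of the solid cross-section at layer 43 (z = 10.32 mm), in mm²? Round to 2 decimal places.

At z = 10.32 mm: the r=3 cylinder contributes a regular 8-gon of circumradius 3 (area = (8/2)·3.000²·sin(360°/8) = 25.46 mm²); the sphere at (-1.5, 5.5) is not intersected at this z (|z−center|=5.820 > r=5); Subtracting the remaining from the first: none of the subtracted shapes is present at this height, so the r=3 cylinder is unchanged — area = 25.46 mm². Overall, the cross-section is a single solid region. Net area = 25.46 mm².

25.46 mm²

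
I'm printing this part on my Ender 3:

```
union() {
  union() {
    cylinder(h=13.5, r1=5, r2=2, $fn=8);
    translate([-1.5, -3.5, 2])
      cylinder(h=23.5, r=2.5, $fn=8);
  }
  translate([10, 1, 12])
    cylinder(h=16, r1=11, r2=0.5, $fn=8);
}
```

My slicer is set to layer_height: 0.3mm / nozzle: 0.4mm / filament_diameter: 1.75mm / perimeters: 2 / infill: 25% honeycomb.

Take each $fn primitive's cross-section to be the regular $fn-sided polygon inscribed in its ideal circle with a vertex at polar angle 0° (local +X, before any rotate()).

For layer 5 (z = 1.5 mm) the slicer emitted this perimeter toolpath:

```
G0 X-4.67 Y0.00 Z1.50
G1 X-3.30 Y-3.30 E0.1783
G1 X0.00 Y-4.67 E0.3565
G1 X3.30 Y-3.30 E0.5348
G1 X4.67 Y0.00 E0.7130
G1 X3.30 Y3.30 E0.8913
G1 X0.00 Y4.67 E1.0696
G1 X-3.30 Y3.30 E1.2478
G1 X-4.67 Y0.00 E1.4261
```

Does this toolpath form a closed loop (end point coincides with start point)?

Start point (G0): (-4.67, 0.00). End point (last G1): the path returns to the start — closed.

yes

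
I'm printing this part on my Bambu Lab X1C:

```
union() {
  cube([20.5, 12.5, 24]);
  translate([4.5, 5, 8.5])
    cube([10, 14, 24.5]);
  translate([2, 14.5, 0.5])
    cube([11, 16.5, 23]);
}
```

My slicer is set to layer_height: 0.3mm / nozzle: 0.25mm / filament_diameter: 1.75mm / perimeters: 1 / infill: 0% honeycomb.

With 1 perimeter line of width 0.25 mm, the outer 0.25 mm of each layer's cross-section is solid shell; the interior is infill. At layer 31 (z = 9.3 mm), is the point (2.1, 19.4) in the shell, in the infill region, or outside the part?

shell

At z = 9.3 mm: the cube is present — its section is the full 20.5×12.5 rectangle; the 10×14 cube at (4.5, 5) contributes its full rectangle; the cube at (2, 14.5) is present — its section is the full 11×16.5 rectangle; Taking the union: the regions partially overlap (shared area 113.25 mm²), so overlapping operands fuse into one piece — 1 connected region. Overall, the cross-section is a single solid region. The nearest boundary edge runs (2.00, 14.50)→(2.00, 31.00); distance from the point to it = 0.10 mm. The point is inside the cross-section, 0.10 mm from the nearest boundary — within the 0.25 mm shell band (1 × 0.25).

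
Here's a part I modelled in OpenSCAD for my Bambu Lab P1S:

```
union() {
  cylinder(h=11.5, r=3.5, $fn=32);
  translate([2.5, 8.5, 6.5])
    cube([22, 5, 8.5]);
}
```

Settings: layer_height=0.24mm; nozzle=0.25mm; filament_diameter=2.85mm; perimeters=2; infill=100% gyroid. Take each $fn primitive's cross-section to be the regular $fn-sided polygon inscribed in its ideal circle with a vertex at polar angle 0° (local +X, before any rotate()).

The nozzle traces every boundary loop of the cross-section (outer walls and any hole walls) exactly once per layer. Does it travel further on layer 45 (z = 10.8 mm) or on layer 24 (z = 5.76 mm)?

Layer 45 (z = 10.8): the cylinder: section is a regular 32-gon, circumradius r=3.5 (perimeter = 2·32·3.500·sin(180°/32) = 21.96 mm); the cube at (2.5, 8.5) (footprint 22×5) is included at this height (perimeter 54.00 mm); Merging all regions: the 2 present regions are separate (no shared area or edge), so areas and boundary lengths simply add and each stays a separate island — boundary = 75.96 mm. So its perimeter = 75.96 mm. Layer 24 (z = 5.76): the r=3.5 cylinder gives a regular 32-gon of circumradius 3.5 (constant along its height) (perimeter = 2·32·3.500·sin(180°/32) = 21.96 mm); the cube at (2.5, 8.5) is absent (z outside [6.5, 15]); Combining (union): only the r=3.5 cylinder is present, so the union is just that shape — boundary = 21.96 mm. So its perimeter = 21.96 mm. Layer 45 is larger (75.96 vs 21.96 mm).

layer 45 (z = 10.8 mm)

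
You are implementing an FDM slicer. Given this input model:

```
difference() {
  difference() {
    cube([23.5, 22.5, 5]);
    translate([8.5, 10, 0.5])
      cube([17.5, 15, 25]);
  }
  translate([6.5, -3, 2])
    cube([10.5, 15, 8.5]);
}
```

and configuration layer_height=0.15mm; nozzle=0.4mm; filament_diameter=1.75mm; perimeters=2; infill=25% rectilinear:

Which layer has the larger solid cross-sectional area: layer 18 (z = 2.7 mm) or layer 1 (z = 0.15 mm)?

layer 1 (z = 0.15 mm)

Layer 18 (z = 2.7): the 23.5×22.5 cube contributes its full rectangle (area 528.75 mm²); the 17.5×15 cube at (8.5, 10) contributes its full rectangle (area 262.50 mm²); Taking the first minus the rest: starting from the 23.5×22.5 cube (528.75 mm²), the 17.5×15 cube at (8.5, 10) partially overlaps it — only the 187.50 mm² overlap (of its 262.50 mm²) is removed, clipping the outline — area = 341.25 mm²; the 10.5×15 cube at (6.5, -3) contributes its full rectangle (area 157.50 mm²); After the difference (first − rest): starting from the result so far (341.25 mm²), the 10.5×15 cube at (6.5, -3) partially overlaps it — only the 109.00 mm² overlap (of its 157.50 mm²) is removed, clipping the outline — area = 232.25 mm². So its area = 232.25 mm². Layer 1 (z = 0.15): the cube is present — its section is the full 23.5×22.5 rectangle (area 528.75 mm²); the cube at (8.5, 10) is absent (z outside [0.5, 25.5]); Subtracting the remaining from the first: none of the subtracted shapes is present at this height, so the 23.5×22.5 cube is unchanged — area = 528.75 mm²; the cube at (6.5, -3) does not reach this height (z outside [2, 10.5]); After the difference (first − rest): none of the subtracted shapes is present at this height, so that combined region is unchanged — area = 528.75 mm². So its area = 528.75 mm². Layer 1 is larger (528.75 vs 232.25 mm²).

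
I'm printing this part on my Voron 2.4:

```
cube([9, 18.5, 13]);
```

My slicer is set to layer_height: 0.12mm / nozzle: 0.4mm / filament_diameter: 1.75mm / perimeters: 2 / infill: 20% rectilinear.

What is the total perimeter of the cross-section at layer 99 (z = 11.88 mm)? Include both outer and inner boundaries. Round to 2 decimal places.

At z = 11.88 mm: the cube (footprint 9×18.5) is included at this height (perimeter 55.00 mm). Overall, the cross-section is a single solid region. Total boundary length (outer) = 55.00 mm.

55.00 mm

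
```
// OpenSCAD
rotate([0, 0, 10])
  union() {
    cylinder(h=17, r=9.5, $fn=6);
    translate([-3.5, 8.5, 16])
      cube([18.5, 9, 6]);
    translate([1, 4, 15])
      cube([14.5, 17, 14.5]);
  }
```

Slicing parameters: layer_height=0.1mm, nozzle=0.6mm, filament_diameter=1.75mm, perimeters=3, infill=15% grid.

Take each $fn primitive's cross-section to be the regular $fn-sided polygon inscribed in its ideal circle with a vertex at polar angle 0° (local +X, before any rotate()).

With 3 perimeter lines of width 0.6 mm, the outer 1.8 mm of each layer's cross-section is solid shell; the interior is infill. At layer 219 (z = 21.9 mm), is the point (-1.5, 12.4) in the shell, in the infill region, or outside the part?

At z = 21.9 mm: the cylinder does not reach this height (z outside [0, 17]); the cube at (-3.5, 8.5) is present — its section is the full 18.5×9 rectangle; the cube at (1, 4) (footprint 14.5×17) is included at this height; Combining (union): the regions partially overlap (shared area 126.00 mm²), so overlapping operands fuse into one piece — 1 connected region; (whole slice rotated 10° about Z — lengths, areas and connectivity unchanged). Overall, the cross-section is a single solid region. Undo the 10° rotation: the query point maps to (0.676, 12.472) in the un-rotated model frame. The nearest boundary edge runs (1.00, 8.50)→(-3.50, 8.50); distance from the point to it = 3.97 mm. The point is inside the cross-section and 3.97 mm from the nearest boundary — more than the 1.8 mm shell width (3 × 0.6), so it's in the infill interior.

infill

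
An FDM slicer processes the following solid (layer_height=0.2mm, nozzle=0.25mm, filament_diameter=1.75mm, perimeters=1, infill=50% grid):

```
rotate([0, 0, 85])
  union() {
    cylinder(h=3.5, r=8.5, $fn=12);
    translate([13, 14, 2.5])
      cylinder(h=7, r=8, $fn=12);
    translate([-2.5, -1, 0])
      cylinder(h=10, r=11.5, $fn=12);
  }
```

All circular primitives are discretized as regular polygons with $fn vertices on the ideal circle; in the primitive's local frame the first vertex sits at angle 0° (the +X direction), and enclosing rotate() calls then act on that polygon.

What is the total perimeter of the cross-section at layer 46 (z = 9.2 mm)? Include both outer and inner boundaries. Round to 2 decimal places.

At z = 9.2 mm: the cylinder is not intersected at this z (z outside [0, 3.5]); the r=8 cylinder at (13, 14) contributes a regular 12-gon of circumradius 8 (perimeter = 2·12·8.000·sin(180°/12) = 49.69 mm); the r=11.5 cylinder at (-2.5, -1) gives a regular 12-gon of circumradius 11.5 (constant along its height) (perimeter = 2·12·11.500·sin(180°/12) = 71.43 mm); Combining (union): the 2 present regions are separate (no shared area or edge), so areas and boundary lengths simply add and each stays a separate island — boundary = 121.13 mm; (rotated 85° about Z; rotation is an isometry so areas/perimeters/island counts are preserved). Overall, the cross-section has 2 separate islands. Total boundary length (outer) = 121.13 mm.

121.13 mm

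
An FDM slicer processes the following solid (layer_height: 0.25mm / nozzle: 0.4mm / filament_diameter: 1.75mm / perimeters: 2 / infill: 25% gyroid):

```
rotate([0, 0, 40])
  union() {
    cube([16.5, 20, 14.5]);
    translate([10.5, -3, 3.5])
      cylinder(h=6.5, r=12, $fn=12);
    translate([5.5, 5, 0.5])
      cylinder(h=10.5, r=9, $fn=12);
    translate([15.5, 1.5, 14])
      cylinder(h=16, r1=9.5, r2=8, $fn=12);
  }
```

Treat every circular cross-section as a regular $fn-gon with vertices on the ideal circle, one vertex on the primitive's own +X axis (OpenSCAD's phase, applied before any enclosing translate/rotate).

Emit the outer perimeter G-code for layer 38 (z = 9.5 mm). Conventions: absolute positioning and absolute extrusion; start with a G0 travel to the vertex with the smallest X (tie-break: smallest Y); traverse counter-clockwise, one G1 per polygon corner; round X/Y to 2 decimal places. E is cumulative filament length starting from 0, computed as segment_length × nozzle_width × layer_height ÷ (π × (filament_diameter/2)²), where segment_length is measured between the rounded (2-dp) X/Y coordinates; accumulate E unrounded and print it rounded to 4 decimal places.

At z = 9.5 mm: the cube is present — its section is the full 16.5×20 rectangle; the r=12 cylinder at (10.5, -3) gives a regular 12-gon of circumradius 12 (constant along its height); the r=9 cylinder at (5.5, 5) contributes a regular 12-gon of circumradius 9; the cone at (15.5, 1.5) does not reach this height (z outside [14, 30]); Merging all regions: the regions partially overlap (shared area 335.18 mm²), so overlapping operands fuse into one piece — 1 connected region; (rotated 40° about Z; rotation is an isometry so areas/perimeters/island counts are preserved). The outline is a single polygon with 16 vertices. Extrusion per mm of travel: 0.4 × 0.25 / (π × 0.875²) = 0.041575. Accumulating E over each segment gives final E = 4.3123.

G0 X-12.86 Y15.32 Z9.50
G1 X-7.58 Y9.03 E0.3414
G1 X-7.86 Y5.80 E0.4762
G1 X-5.90 Y1.58 E0.6697
G1 X-2.08 Y-1.09 E0.8634
G1 X-0.15 Y-1.26 E0.9440
G1 X0.78 Y-3.26 E1.0357
G1 X5.87 Y-6.83 E1.2942
G1 X12.06 Y-7.37 E1.5525
G1 X17.69 Y-4.74 E1.8108
G1 X21.25 Y0.35 E2.0691
G1 X21.79 Y6.53 E2.3270
G1 X19.16 Y12.16 E2.5853
G1 X14.08 Y15.73 E2.8435
G1 X7.89 Y16.27 E3.1018
G1 X-0.22 Y25.93 E3.6262
G1 X-12.86 Y15.32 E4.3123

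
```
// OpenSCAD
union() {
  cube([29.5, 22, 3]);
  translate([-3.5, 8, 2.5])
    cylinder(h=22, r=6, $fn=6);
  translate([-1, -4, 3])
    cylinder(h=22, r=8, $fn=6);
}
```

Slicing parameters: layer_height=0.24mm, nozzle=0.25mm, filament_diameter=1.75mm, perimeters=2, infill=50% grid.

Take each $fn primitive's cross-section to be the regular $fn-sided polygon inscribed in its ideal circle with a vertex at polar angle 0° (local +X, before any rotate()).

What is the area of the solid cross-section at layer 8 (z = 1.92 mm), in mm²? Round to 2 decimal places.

649.00 mm²

At z = 1.92 mm: the cube is present — its section is the full 29.5×22 rectangle (area 649.00 mm²); the cylinder at (-3.5, 8) is absent (z outside [2.5, 24.5]); the cylinder at (-1, -4) does not reach this height (z outside [3, 25]); Combining (union): only the 29.5×22 cube is present, so the union is just that shape — area = 649.00 mm². Overall, the cross-section is a single solid region. Net area = 649.00 mm².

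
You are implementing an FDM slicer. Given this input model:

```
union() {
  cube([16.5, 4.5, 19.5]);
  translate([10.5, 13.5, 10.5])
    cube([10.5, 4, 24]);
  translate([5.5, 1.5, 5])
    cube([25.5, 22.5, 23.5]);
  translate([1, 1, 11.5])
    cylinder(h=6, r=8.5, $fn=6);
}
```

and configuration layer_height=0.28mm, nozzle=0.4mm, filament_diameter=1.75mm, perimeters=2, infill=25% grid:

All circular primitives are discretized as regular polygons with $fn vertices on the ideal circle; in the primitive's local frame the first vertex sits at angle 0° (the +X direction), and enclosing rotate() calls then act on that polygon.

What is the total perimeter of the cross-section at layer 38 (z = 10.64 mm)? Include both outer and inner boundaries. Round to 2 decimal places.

At z = 10.64 mm: the 16.5×4.5 cube contributes its full rectangle (perimeter 42.00 mm); the 10.5×4 cube at (10.5, 13.5) contributes its full rectangle (perimeter 29.00 mm); the cube at (5.5, 1.5) (footprint 25.5×22.5) is included at this height (perimeter 96.00 mm); the cylinder at (1, 1) is not intersected at this z (z outside [11.5, 17.5]); Merging all regions: the regions partially overlap (shared area 75.00 mm²), so the edge portions inside another operand are dropped and the merged outline is re-measured after clipping — boundary = 110.00 mm. Overall, the cross-section is a single solid region. Total boundary length (outer) = 110.00 mm.

110.00 mm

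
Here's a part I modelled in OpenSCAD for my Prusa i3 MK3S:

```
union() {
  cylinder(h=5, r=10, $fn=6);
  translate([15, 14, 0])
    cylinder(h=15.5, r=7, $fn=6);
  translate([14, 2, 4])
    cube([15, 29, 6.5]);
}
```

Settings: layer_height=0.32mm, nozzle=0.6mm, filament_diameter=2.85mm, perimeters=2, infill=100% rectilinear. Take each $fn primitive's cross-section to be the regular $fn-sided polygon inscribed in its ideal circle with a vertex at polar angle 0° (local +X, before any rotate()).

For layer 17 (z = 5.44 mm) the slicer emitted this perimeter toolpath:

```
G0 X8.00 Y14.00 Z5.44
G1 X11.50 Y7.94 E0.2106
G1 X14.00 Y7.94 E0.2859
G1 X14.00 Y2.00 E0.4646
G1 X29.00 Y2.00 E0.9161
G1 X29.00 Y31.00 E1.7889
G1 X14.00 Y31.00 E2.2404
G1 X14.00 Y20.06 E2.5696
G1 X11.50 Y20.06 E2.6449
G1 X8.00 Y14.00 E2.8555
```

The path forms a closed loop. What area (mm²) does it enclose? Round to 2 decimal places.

486.51 mm²

Apply the shoelace formula to the sequence of (X, Y) vertices; enclosed area = 486.51 mm².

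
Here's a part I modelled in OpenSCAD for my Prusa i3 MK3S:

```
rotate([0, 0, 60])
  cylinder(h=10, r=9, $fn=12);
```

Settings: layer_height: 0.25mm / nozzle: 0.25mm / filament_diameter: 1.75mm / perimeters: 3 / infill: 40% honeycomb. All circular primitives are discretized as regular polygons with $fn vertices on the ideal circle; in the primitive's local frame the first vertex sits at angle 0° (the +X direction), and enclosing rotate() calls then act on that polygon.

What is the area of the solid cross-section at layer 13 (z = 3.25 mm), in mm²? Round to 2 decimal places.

243.00 mm²

At z = 3.25 mm: the r=9 cylinder gives a regular 12-gon of circumradius 9 (constant along its height) (area = (12/2)·9.000²·sin(360°/12) = 243.00 mm²); (rotated 60° about Z; rotation is an isometry so areas/perimeters/island counts are preserved). Overall, the cross-section is a single solid region. Net area = 243.00 mm².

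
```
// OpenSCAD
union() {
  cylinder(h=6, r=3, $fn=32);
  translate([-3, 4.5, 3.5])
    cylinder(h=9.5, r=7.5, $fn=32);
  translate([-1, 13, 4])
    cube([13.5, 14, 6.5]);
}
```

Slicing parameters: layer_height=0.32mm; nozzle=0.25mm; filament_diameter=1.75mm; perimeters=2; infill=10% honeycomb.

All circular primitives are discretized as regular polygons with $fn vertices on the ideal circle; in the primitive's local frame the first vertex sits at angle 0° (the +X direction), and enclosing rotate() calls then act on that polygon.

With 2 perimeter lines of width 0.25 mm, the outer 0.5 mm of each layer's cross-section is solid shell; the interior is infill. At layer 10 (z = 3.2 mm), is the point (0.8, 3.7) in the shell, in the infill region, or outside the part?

At z = 3.2 mm: the r=3 cylinder contributes a regular 32-gon of circumradius 3; the cylinder at (-3, 4.5) is absent (z outside [3.5, 13]); the cube at (-1, 13) is absent (z outside [4, 10.5]); Taking the union: only the r=3 cylinder is present, so the union is just that shape — 1 connected region. Overall, the cross-section is a single solid region. The nearest boundary edge runs (1.15, 2.77)→(0.59, 2.94); distance from the point to it = 0.79 mm. The point is not inside any of the regions above, so it lies outside the cross-section (0.79 mm from the nearest boundary).

outside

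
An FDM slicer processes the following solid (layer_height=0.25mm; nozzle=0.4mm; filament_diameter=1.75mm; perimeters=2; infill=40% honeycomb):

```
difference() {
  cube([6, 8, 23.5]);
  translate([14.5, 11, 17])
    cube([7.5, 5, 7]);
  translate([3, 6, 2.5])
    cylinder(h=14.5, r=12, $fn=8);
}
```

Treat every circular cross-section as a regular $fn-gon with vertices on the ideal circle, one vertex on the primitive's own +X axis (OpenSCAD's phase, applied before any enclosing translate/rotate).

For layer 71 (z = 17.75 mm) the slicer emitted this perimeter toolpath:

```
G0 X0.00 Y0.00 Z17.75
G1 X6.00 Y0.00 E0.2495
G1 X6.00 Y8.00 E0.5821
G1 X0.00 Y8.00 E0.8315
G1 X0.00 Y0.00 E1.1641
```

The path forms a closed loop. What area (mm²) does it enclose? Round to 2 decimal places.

48.00 mm²

Apply the shoelace formula to the sequence of (X, Y) vertices; enclosed area = 48.00 mm².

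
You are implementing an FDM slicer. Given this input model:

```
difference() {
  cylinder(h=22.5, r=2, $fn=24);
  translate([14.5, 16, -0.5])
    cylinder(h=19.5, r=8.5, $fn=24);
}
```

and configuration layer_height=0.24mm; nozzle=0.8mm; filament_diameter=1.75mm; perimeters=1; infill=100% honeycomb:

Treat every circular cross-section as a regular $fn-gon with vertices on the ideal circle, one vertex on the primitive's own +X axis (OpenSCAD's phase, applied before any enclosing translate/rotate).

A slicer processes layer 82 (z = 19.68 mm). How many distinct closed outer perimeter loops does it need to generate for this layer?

At z = 19.68 mm: the cylinder: section is a regular 24-gon, circumradius r=2; the cylinder at (14.5, 16) is absent (z outside [-0.5, 19]); Subtracting the remaining from the first: none of the subtracted shapes is present at this height, so the r=2 cylinder is unchanged — 1 connected region. The result has 1 disconnected region.

1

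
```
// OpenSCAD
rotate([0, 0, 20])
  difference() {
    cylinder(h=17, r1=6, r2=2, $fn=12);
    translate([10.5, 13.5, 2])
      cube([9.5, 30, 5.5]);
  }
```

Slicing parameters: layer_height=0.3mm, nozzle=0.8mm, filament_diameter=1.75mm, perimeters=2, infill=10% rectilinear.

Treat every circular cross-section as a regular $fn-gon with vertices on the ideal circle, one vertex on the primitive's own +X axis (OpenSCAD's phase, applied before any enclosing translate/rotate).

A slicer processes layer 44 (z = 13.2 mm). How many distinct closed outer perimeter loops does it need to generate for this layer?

1

At z = 13.2 mm: the cone: at t=0.776 of its height the radius interpolates to r₁+(r₂−r₁)t = 2.894, giving a regular 12-gon of that circumradius; the cube at (10.5, 13.5) is absent (z outside [2, 7.5]); After the difference (first − rest): none of the subtracted shapes is present at this height, so the cone is unchanged — 1 connected region; (whole slice rotated 20° about Z — lengths, areas and connectivity unchanged). The result has 1 disconnected region.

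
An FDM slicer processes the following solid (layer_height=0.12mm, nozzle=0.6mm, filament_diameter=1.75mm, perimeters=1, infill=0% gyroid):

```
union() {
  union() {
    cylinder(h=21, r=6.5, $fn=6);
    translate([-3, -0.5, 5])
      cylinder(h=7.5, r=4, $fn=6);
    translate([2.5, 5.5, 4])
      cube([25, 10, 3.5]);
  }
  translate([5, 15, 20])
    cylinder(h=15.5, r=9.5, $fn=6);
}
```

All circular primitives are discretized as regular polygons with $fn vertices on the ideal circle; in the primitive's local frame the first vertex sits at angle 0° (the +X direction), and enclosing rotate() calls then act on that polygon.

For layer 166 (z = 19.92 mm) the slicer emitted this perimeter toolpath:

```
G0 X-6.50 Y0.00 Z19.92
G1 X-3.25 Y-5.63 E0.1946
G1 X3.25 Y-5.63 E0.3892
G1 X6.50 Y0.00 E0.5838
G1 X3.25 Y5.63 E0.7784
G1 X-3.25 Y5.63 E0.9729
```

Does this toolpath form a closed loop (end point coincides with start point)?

no

Start point (G0): (-6.50, 0.00). End point (last G1): the path does not return to the start — open.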